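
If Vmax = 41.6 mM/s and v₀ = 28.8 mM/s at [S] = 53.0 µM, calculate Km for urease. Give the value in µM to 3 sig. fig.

From v = Vmax[S]/(Km+[S]), Km = [S](Vmax − v)/v.
Km = 53.0 × (41.6 − 28.8) / 28.8 = 678.4/28.8 = 23.6 µM.

23.6 µM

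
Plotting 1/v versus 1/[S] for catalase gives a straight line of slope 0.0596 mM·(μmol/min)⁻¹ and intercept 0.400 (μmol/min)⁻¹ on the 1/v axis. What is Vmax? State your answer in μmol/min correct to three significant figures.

The y-intercept of a Lineweaver–Burk plot equals 1/Vmax, so Vmax = 1/0.400 = 2.50 μmol/min.

2.50 μmol/min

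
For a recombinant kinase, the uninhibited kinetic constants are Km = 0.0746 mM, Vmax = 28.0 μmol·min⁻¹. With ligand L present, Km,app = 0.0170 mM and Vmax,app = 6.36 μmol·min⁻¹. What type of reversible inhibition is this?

uncompetitive

Both Km and Vmax decrease by the same factor (~4.40-fold) — characteristic of uncompetitive inhibition.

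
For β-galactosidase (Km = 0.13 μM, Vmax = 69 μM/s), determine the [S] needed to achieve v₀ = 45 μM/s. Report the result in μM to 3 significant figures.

Rearranging v = Vmax[S]/(Km+[S]) gives [S] = Km·v/(Vmax − v).
[S] = 0.13 × 45 / (69 − 45) = 5.850/24.00 = 0.244 μM.

0.244 μM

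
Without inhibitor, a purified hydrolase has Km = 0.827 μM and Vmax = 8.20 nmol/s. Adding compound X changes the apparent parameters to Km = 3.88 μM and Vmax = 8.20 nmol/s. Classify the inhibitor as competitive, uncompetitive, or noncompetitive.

competitive

Km increases (0.827 → 3.88 μM) while Vmax is unchanged — the hallmark of competitive inhibition.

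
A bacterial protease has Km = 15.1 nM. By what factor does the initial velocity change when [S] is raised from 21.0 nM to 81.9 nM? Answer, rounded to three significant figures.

The fractional saturations are [S]/(Km+[S]) = 21.0/36.10 = 0.5817 and 81.9/97.00 = 0.8443.
v₂/v₁ is just their ratio: 0.8443/0.5817 = 1.45.

1.45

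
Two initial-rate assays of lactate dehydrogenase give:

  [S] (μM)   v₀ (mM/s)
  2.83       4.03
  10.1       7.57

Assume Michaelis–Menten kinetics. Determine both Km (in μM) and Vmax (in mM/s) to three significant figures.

Km = 5.25 μM; Vmax = 11.5 mM/s

In reciprocal form, 1/v = (Km/Vmax)·(1/[S]) + 1/Vmax. The two points give (1/[S], 1/v) = (0.3534, 0.2481) and (0.09901, 0.1321).
Slope = (0.2481 − 0.1321)/(0.3534 − 0.09901) = 0.4562; intercept = 0.2481 − 0.4562×0.3534 = 0.08693.
Vmax = 1/intercept = 11.5 mM/s; Km = slope × Vmax = 0.4562 × 11.5 = 5.25 μM.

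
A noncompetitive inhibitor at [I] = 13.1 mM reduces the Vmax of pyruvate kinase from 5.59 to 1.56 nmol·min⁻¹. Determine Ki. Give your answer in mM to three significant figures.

5.07 mM

Noncompetitive: Vmax,app = Vmax/α with α = 1 + [I]/Ki.
α = Vmax/Vmax,app = 5.59/1.56 = 3.583.
Since α = 1 + [I]/Ki, [I]/Ki = 3.583 − 1 = 2.583 and Ki = 13.1/2.583 = 5.07 mM.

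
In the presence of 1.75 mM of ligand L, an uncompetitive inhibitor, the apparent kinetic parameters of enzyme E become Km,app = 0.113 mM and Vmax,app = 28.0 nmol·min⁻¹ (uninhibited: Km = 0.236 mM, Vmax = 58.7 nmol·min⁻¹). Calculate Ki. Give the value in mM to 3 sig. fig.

Uncompetitive: Vmax,app = Vmax/α (and Km,app = Km/α) with α = 1 + [I]/Ki.
α = Vmax/Vmax,app = 58.7/28.0 = 2.096.
Since α = 1 + [I]/Ki, [I]/Ki = 2.096 − 1 = 1.096 and Ki = 1.75/1.096 = 1.60 mM.

1.60 mM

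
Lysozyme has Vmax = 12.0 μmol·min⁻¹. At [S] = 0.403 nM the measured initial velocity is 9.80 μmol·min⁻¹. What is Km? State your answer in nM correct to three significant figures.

0.0905 nM

From v = Vmax[S]/(Km+[S]), Km = [S](Vmax − v)/v.
Km = 0.403 × (12.0 − 9.80) / 9.80 = 0.8866/9.80 = 0.0905 nM.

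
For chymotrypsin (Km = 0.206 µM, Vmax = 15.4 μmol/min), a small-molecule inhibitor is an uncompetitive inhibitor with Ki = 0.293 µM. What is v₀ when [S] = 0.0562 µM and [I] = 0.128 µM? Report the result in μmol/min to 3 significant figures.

3.02 μmol/min

With α = 1 + [I]/Ki = 1 + 0.128/0.293 = 1.437, the uncompetitive rate law is v = (Vmax/α)·[S] / (Km/α + [S]).
v = (15.4/1.437)×0.0562 / (0.206/1.437 + 0.0562) = 0.6023/0.1996 = 3.02 μmol/min.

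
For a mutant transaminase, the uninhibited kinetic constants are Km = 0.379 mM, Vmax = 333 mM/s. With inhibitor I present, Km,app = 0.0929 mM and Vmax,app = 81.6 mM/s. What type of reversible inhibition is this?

uncompetitive

Both Km and Vmax decrease by the same factor (~4.08-fold) — characteristic of uncompetitive inhibition.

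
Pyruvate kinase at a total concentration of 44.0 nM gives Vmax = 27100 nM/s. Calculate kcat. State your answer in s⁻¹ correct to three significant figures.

616 s⁻¹

kcat = Vmax/[E]total = 27100 nM/s / 44.0 nM = 616 s⁻¹.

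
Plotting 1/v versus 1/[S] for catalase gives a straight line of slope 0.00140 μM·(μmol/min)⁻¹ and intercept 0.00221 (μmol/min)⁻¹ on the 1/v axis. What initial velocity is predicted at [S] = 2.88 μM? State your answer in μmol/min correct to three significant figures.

371 μmol/min

The y-intercept is 1/Vmax, so Vmax = 1/0.00221 = 452 μmol/min.
The slope is Km/Vmax, so Km = 0.00140 × 452 = 0.633 μM.
Then v = 452 × 2.88/(0.633 + 2.88) = 371 μmol/min.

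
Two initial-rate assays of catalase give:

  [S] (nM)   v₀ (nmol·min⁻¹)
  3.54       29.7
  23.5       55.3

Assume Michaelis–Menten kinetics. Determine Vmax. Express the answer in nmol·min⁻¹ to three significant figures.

In reciprocal form, 1/v = (Km/Vmax)·(1/[S]) + 1/Vmax. The two points give (1/[S], 1/v) = (0.2825, 0.03367) and (0.04255, 0.01808).
Slope = (0.03367 − 0.01808)/(0.2825 − 0.04255) = 0.06496; intercept = 0.03367 − 0.06496×0.2825 = 0.01532.
Vmax = 1/intercept = 65.3 nmol·min⁻¹; Km = slope × Vmax = 0.06496 × 65.3 = 4.24 nM.

65.3 nmol·min⁻¹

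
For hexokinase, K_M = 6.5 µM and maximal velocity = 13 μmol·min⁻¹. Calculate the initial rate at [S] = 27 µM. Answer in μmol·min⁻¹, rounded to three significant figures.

10.5 μmol·min⁻¹

v = Vmax·[S]/(Km + [S]) = 13 × 27 / (6.5 + 27)
  = 351.0 / 33.50 = 10.5 μmol·min⁻¹.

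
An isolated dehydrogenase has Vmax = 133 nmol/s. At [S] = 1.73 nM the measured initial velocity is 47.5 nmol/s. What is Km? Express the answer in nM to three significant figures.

3.11 nM

From v = Vmax[S]/(Km+[S]), Km = [S](Vmax − v)/v.
Km = 1.73 × (133 − 47.5) / 47.5 = 147.9/47.5 = 3.11 nM.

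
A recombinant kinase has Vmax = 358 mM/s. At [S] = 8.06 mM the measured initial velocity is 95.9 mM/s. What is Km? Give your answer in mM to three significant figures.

v/Vmax = 95.9/358 = 0.2679 = [S]/(Km+[S]).
So Km + [S] = [S]/0.2679 = 30.09 mM, giving Km = 30.09 − 8.06 = 22.0 mM.

22.0 mM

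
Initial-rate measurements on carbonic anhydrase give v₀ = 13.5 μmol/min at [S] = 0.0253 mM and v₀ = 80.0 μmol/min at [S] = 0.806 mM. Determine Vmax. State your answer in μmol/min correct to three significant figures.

95.2 μmol/min

In reciprocal form, 1/v = (Km/Vmax)·(1/[S]) + 1/Vmax. The two points give (1/[S], 1/v) = (39.53, 0.07407) and (1.241, 0.01250).
Slope = (0.07407 − 0.01250)/(39.53 − 1.241) = 0.001608; intercept = 0.07407 − 0.001608×39.53 = 0.01050.
Vmax = 1/intercept = 95.2 μmol/min; Km = slope × Vmax = 0.001608 × 95.2 = 0.153 mM.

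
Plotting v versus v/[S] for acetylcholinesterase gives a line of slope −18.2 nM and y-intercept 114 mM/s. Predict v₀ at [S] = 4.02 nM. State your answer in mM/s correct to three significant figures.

In the Eadie–Hofstee form v = Vmax − Km·(v/[S]), the slope is −Km and the intercept is Vmax, so Km = 18.2 nM and Vmax = 114 mM/s.
v = 114 × 4.02/(18.2 + 4.02) = 20.6 mM/s.

20.6 mM/s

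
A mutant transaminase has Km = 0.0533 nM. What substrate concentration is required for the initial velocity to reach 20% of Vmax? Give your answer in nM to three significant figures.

v/Vmax = [S]/(Km+[S]) = 0.2, so [S] = Km·0.2/(1 − 0.2) = 0.0533 × 0.2500.
[S] = 0.0133 nM.

0.0133 nM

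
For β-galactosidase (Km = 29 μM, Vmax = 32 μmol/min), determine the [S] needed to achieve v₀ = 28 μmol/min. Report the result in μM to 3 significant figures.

203 μM

Rearranging v = Vmax[S]/(Km+[S]) gives [S] = Km·v/(Vmax − v).
[S] = 29 × 28 / (32 − 28) = 812.0/4.000 = 203 μM.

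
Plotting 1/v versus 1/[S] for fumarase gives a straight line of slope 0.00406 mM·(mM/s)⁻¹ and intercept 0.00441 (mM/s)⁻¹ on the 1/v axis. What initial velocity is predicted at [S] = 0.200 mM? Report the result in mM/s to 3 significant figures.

The y-intercept is 1/Vmax, so Vmax = 1/0.00441 = 227 mM/s.
The slope is Km/Vmax, so Km = 0.00406 × 227 = 0.921 mM.
Then v = 227 × 0.200/(0.921 + 0.200) = 40.5 mM/s.

40.5 mM/s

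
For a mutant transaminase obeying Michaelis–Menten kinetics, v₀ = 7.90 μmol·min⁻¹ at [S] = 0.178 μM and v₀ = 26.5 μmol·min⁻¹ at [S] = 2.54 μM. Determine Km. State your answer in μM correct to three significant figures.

In reciprocal form, 1/v = (Km/Vmax)·(1/[S]) + 1/Vmax. The two points give (1/[S], 1/v) = (5.618, 0.1266) and (0.3937, 0.03774).
Slope = (0.1266 − 0.03774)/(5.618 − 0.3937) = 0.01701; intercept = 0.1266 − 0.01701×5.618 = 0.03104.
Vmax = 1/intercept = 32.2 μmol·min⁻¹; Km = slope × Vmax = 0.01701 × 32.2 = 0.548 μM.

0.548 μM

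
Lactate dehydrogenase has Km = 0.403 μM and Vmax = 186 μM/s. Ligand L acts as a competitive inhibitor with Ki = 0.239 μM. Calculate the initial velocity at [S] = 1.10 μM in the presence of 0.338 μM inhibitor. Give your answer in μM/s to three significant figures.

98.7 μM/s

With α = 1 + [I]/Ki = 1 + 0.338/0.239 = 2.414, the competitive rate law is v = Vmax[S] / (αKm + [S]).
v = 186×1.10 / (2.414×0.403 + 1.10) = 204.6/2.073 = 98.7 μM/s.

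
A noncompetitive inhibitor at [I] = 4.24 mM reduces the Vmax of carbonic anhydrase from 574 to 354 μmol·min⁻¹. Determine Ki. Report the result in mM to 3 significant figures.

6.82 mM

Noncompetitive: Vmax,app = Vmax/α with α = 1 + [I]/Ki.
α = Vmax/Vmax,app = 574/354 = 1.621.
Ki = [I]/(α − 1) = 4.24/0.6215 = 6.82 mM.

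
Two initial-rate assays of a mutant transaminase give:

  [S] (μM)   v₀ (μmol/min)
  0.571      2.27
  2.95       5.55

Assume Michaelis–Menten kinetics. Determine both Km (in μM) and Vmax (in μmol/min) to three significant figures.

Km = 1.57 μM; Vmax = 8.50 μmol/min

From v = Vmax[S]/(Km+[S]), each point gives Vmax = v(Km+[S])/[S].
Equating: 2.27(Km+0.571)/0.571 = 5.55(Km+2.95)/2.95.
3.975·Km + 2.27 = 1.881·Km + 5.55, so (3.975 − 1.881)·Km = 5.55 − 2.27.
Km = 3.280/2.094 = 1.57 μM; then Vmax = 2.27(1.57+0.571)/0.571 = 8.50 μmol/min.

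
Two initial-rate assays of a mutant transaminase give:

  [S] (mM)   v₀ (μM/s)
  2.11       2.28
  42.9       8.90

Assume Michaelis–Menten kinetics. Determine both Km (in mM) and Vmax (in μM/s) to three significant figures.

In reciprocal form, 1/v = (Km/Vmax)·(1/[S]) + 1/Vmax. The two points give (1/[S], 1/v) = (0.4739, 0.4386) and (0.02331, 0.1124).
Slope = (0.4386 − 0.1124)/(0.4739 − 0.02331) = 0.7240; intercept = 0.4386 − 0.7240×0.4739 = 0.09548.
Vmax = 1/intercept = 10.5 μM/s; Km = slope × Vmax = 0.7240 × 10.5 = 7.58 mM.

Km = 7.58 mM; Vmax = 10.5 μM/s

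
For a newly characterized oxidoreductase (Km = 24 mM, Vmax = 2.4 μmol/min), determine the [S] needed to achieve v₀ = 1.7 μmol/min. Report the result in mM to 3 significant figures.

58.3 mM

Rearranging v = Vmax[S]/(Km+[S]) gives [S] = Km·v/(Vmax − v).
[S] = 24 × 1.7 / (2.4 − 1.7) = 40.80/0.7000 = 58.3 mM.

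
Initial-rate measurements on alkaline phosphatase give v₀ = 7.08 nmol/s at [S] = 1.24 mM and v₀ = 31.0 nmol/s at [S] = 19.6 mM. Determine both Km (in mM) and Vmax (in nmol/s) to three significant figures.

Km = 5.79 mM; Vmax = 40.2 nmol/s

From v = Vmax[S]/(Km+[S]), each point gives Vmax = v(Km+[S])/[S].
Equating: 7.08(Km+1.24)/1.24 = 31.0(Km+19.6)/19.6.
5.710·Km + 7.08 = 1.582·Km + 31.0, so (5.710 − 1.582)·Km = 31.0 − 7.08.
Km = 23.92/4.128 = 5.79 mM; then Vmax = 7.08(5.79+1.24)/1.24 = 40.2 nmol/s.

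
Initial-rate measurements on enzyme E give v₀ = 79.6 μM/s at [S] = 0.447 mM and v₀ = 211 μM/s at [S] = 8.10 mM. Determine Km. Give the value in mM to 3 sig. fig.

From v = Vmax[S]/(Km+[S]), each point gives Vmax = v(Km+[S])/[S].
Equating: 79.6(Km+0.447)/0.447 = 211(Km+8.10)/8.10.
178.1·Km + 79.6 = 26.05·Km + 211, so (178.1 − 26.05)·Km = 211 − 79.6.
Km = 131.4/152.0 = 0.864 mM; then Vmax = 79.6(0.864+0.447)/0.447 = 234 μM/s.

0.864 mM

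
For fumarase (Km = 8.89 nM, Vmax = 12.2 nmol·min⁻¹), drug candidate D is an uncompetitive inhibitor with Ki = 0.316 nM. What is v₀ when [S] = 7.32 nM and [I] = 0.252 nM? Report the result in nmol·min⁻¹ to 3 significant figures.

4.05 nmol·min⁻¹

With α = 1 + [I]/Ki = 1 + 0.252/0.316 = 1.797, the uncompetitive rate law is v = (Vmax/α)·[S] / (Km/α + [S]).
v = (12.2/1.797)×7.32 / (8.89/1.797 + 7.32) = 49.68/12.27 = 4.05 nmol·min⁻¹.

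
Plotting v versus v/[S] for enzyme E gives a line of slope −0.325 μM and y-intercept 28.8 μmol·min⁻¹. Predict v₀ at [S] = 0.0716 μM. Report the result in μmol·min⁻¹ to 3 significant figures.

In the Eadie–Hofstee form v = Vmax − Km·(v/[S]), the slope is −Km and the intercept is Vmax, so Km = 0.325 μM and Vmax = 28.8 μmol·min⁻¹.
v = 28.8 × 0.0716/(0.325 + 0.0716) = 5.20 μmol·min⁻¹.

5.20 μmol·min⁻¹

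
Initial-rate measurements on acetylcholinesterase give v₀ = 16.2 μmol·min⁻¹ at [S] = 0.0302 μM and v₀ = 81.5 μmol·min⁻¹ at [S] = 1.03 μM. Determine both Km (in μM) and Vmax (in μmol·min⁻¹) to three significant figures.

In reciprocal form, 1/v = (Km/Vmax)·(1/[S]) + 1/Vmax. The two points give (1/[S], 1/v) = (33.11, 0.06173) and (0.9709, 0.01227).
Slope = (0.06173 − 0.01227)/(33.11 − 0.9709) = 0.001539; intercept = 0.06173 − 0.001539×33.11 = 0.01078.
Vmax = 1/intercept = 92.8 μmol·min⁻¹; Km = slope × Vmax = 0.001539 × 92.8 = 0.143 μM.

Km = 0.143 μM; Vmax = 92.8 μmol·min⁻¹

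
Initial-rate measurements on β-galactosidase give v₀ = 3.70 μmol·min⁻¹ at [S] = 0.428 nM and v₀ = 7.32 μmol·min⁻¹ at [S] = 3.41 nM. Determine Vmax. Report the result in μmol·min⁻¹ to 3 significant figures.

8.52 μmol·min⁻¹

From v = Vmax[S]/(Km+[S]), each point gives Vmax = v(Km+[S])/[S].
Equating: 3.70(Km+0.428)/0.428 = 7.32(Km+3.41)/3.41.
8.645·Km + 3.70 = 2.147·Km + 7.32, so (8.645 − 2.147)·Km = 7.32 − 3.70.
Km = 3.620/6.498 = 0.557 nM; then Vmax = 3.70(0.557+0.428)/0.428 = 8.52 μmol·min⁻¹.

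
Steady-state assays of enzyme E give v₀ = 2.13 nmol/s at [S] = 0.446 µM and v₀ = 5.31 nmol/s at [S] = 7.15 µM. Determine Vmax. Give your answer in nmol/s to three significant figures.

5.90 nmol/s

From v = Vmax[S]/(Km+[S]), each point gives Vmax = v(Km+[S])/[S].
Equating: 2.13(Km+0.446)/0.446 = 5.31(Km+7.15)/7.15.
4.776·Km + 2.13 = 0.7427·Km + 5.31, so (4.776 − 0.7427)·Km = 5.31 − 2.13.
Km = 3.180/4.033 = 0.788 µM; then Vmax = 2.13(0.788+0.446)/0.446 = 5.90 nmol/s.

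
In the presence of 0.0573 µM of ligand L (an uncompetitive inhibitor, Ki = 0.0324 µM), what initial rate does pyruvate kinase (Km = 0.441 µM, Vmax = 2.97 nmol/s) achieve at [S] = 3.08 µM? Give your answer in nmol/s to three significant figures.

With α = 1 + [I]/Ki = 1 + 0.0573/0.0324 = 2.769, the uncompetitive rate law is v = (Vmax/α)·[S] / (Km/α + [S]).
v = (2.97/2.769)×3.08 / (0.441/2.769 + 3.08) = 3.304/3.239 = 1.02 nmol/s.

1.02 nmol/s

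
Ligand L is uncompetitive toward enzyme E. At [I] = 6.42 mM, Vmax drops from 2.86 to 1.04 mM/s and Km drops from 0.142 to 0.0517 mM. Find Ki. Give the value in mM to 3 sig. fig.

3.67 mM

Uncompetitive: Vmax,app = Vmax/α (and Km,app = Km/α) with α = 1 + [I]/Ki.
α = Vmax/Vmax,app = 2.86/1.04 = 2.750.
Ki = [I]/(α − 1) = 6.42/1.750 = 3.67 mM.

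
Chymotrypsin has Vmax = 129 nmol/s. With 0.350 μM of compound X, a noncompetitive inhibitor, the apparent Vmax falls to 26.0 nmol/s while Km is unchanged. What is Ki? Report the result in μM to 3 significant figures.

0.0883 μM

Noncompetitive: Vmax,app = Vmax/α with α = 1 + [I]/Ki.
α = Vmax/Vmax,app = 129/26.0 = 4.962.
Ki = [I]/(α − 1) = 0.350/3.962 = 0.0883 μM.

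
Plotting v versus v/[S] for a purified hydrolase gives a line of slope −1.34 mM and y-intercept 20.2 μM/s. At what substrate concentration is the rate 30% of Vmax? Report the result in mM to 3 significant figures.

The Eadie–Hofstee slope gives Km = 1.34 mM (slope = −Km).
v/Vmax = [S]/(Km+[S]) = 0.3 ⇒ [S] = Km·0.3/(1−0.3) = 1.34 × 0.4286 = 0.574 mM.

0.574 mM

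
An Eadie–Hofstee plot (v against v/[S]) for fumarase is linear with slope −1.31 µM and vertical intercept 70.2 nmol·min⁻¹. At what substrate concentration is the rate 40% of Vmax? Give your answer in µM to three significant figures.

The Eadie–Hofstee slope gives Km = 1.31 µM (slope = −Km).
v/Vmax = [S]/(Km+[S]) = 0.4 ⇒ [S] = Km·0.4/(1−0.4) = 1.31 × 0.6667 = 0.873 µM.

0.873 µM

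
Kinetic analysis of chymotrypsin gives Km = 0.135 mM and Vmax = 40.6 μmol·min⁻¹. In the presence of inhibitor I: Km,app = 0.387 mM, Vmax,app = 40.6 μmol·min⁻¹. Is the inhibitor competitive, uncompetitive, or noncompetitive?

Km increases (0.135 → 0.387 mM) while Vmax is unchanged — the hallmark of competitive inhibition.

competitive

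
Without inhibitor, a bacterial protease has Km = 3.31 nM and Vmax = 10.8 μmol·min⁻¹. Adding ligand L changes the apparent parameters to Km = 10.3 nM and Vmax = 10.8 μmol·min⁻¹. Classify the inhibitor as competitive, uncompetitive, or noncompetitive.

Km increases (3.31 → 10.3 nM) while Vmax is unchanged — the hallmark of competitive inhibition.

competitive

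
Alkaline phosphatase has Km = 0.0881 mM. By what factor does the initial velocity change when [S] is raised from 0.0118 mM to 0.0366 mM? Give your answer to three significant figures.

Since Vmax cancels, v₂/v₁ = [S]₂(Km+[S]₁) / [S]₁(Km+[S]₂).
= 0.0366×(0.0881+0.0118) / (0.0118×(0.0881+0.0366)) = 0.003656/0.001471 = 2.48.

2.48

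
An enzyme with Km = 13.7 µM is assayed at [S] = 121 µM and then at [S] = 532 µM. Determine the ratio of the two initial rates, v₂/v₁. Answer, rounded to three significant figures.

The fractional saturations are [S]/(Km+[S]) = 121/134.7 = 0.8983 and 532/545.7 = 0.9749.
v₂/v₁ is just their ratio: 0.9749/0.8983 = 1.09.

1.09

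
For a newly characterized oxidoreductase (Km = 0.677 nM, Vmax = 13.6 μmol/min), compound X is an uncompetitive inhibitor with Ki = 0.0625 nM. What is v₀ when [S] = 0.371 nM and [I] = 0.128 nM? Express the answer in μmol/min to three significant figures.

2.79 μmol/min

α = 1 + [I]/Ki = 1 + 0.128/0.0625 = 3.048.
For an uncompetitive inhibitor, both parameters are divided by α, giving Vmax/α and Km/α: Km,app = 0.222 nM, Vmax,app = 4.46 μmol/min.
v = Vmax,app·[S]/(Km,app + [S]) = 4.46 × 0.371/(0.222 + 0.371) = 2.79 μmol/min.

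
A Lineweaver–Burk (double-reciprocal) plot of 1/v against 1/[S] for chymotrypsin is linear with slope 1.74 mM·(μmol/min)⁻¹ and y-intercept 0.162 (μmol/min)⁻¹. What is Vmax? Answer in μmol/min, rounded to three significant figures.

6.17 μmol/min

The y-intercept of a Lineweaver–Burk plot equals 1/Vmax, so Vmax = 1/0.162 = 6.17 μmol/min.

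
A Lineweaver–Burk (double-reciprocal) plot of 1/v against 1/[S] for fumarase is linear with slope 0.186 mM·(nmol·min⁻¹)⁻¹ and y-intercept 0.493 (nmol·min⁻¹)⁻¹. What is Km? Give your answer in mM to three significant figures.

y-intercept = 1/Vmax ⇒ Vmax = 2.03 nmol·min⁻¹; slope = Km/Vmax ⇒ Km = slope × Vmax.
Km = 0.186 × 2.03 = 0.377 mM.

0.377 mM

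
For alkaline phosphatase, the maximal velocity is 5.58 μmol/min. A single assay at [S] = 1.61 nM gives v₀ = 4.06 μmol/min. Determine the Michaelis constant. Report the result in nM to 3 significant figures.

From v = Vmax[S]/(Km+[S]), Km = [S](Vmax − v)/v.
Km = 1.61 × (5.58 − 4.06) / 4.06 = 2.447/4.06 = 0.603 nM.

0.603 nM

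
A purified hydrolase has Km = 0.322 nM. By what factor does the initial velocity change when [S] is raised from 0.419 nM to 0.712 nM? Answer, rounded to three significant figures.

Since Vmax cancels, v₂/v₁ = [S]₂(Km+[S]₁) / [S]₁(Km+[S]₂).
= 0.712×(0.322+0.419) / (0.419×(0.322+0.712)) = 0.5276/0.4332 = 1.22.

1.22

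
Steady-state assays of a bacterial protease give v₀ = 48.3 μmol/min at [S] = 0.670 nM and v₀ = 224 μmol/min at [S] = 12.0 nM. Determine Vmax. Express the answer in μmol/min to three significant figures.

285 μmol/min

From v = Vmax[S]/(Km+[S]), each point gives Vmax = v(Km+[S])/[S].
Equating: 48.3(Km+0.670)/0.670 = 224(Km+12.0)/12.0.
72.09·Km + 48.3 = 18.67·Km + 224, so (72.09 − 18.67)·Km = 224 − 48.3.
Km = 175.7/53.42 = 3.29 nM; then Vmax = 48.3(3.29+0.670)/0.670 = 285 μmol/min.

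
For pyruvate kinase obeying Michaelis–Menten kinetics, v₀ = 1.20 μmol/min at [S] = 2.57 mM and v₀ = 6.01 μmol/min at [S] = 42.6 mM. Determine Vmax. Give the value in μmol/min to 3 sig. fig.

From v = Vmax[S]/(Km+[S]), each point gives Vmax = v(Km+[S])/[S].
Equating: 1.20(Km+2.57)/2.57 = 6.01(Km+42.6)/42.6.
0.4669·Km + 1.20 = 0.1411·Km + 6.01, so (0.4669 − 0.1411)·Km = 6.01 − 1.20.
Km = 4.810/0.3258 = 14.8 mM; then Vmax = 1.20(14.8+2.57)/2.57 = 8.09 μmol/min.

8.09 μmol/min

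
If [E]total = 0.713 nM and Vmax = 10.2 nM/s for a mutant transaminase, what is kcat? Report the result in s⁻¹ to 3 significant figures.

14.3 s⁻¹

kcat = Vmax/[E]total = 10.2 nM/s / 0.713 nM = 14.3 s⁻¹.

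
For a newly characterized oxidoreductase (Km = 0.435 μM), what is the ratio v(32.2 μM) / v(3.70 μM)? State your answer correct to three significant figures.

1.10

The fractional saturations are [S]/(Km+[S]) = 3.70/4.135 = 0.8948 and 32.2/32.64 = 0.9867.
v₂/v₁ is just their ratio: 0.9867/0.8948 = 1.10.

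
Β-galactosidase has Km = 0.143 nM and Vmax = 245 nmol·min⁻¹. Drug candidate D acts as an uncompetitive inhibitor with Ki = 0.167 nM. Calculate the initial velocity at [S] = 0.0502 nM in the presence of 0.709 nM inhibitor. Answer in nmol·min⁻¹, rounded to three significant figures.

30.3 nmol·min⁻¹

α = 1 + [I]/Ki = 1 + 0.709/0.167 = 5.246.
For an uncompetitive inhibitor, both parameters are divided by α, giving Vmax/α and Km/α: Km,app = 0.0273 nM, Vmax,app = 46.7 nmol·min⁻¹.
v = Vmax,app·[S]/(Km,app + [S]) = 46.7 × 0.0502/(0.0273 + 0.0502) = 30.3 nmol·min⁻¹.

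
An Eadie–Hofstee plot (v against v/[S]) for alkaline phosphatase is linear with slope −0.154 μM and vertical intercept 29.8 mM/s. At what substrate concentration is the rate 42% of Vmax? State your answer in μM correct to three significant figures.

The Eadie–Hofstee slope gives Km = 0.154 μM (slope = −Km).
v/Vmax = [S]/(Km+[S]) = 0.42 ⇒ [S] = Km·0.42/(1−0.42) = 0.154 × 0.7241 = 0.112 μM.

0.112 μM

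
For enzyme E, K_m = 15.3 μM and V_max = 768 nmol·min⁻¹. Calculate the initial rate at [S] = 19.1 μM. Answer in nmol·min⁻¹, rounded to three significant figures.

426 nmol·min⁻¹

v = Vmax·[S]/(Km + [S]) = 768 × 19.1 / (15.3 + 19.1)
  = 14670 / 34.40 = 426 nmol·min⁻¹.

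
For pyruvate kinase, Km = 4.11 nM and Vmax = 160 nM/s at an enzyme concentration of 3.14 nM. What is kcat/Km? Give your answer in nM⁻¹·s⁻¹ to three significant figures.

kcat = Vmax/[E]total = 160/3.14 = 51.0 s⁻¹.
kcat/Km = 51.0/4.11 = 12.4 nM⁻¹·s⁻¹.

12.4 nM⁻¹·s⁻¹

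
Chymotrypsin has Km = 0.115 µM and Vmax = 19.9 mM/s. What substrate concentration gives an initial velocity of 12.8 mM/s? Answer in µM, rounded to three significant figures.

0.207 µM

The required fractional saturation is v/Vmax = 12.8/19.9 = 0.6432.
Then [S]/(Km+[S]) = 0.6432 ⇒ [S] = 0.115 × 0.6432/(1 − 0.6432) = 0.207 µM.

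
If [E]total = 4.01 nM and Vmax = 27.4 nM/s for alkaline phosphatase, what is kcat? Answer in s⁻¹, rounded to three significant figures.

kcat = Vmax/[E]total = 27.4 nM/s / 4.01 nM = 6.83 s⁻¹.

6.83 s⁻¹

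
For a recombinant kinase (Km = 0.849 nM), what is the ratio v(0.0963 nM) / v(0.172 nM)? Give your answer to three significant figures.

0.605

The fractional saturations are [S]/(Km+[S]) = 0.172/1.021 = 0.1685 and 0.0963/0.9453 = 0.1019.
v₂/v₁ is just their ratio: 0.1019/0.1685 = 0.605.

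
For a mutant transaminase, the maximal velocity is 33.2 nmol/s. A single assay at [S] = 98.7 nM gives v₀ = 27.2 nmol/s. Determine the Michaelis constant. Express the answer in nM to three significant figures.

21.8 nM

v/Vmax = 27.2/33.2 = 0.8193 = [S]/(Km+[S]).
So Km + [S] = [S]/0.8193 = 120.5 nM, giving Km = 120.5 − 98.7 = 21.8 nM.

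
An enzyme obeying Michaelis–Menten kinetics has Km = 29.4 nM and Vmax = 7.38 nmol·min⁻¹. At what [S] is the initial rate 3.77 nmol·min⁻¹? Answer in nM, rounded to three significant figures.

30.7 nM

Rearranging v = Vmax[S]/(Km+[S]) gives [S] = Km·v/(Vmax − v).
[S] = 29.4 × 3.77 / (7.38 − 3.77) = 110.8/3.610 = 30.7 nM.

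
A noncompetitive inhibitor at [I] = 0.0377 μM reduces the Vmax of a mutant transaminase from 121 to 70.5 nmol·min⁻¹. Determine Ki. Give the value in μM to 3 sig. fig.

Noncompetitive: Vmax,app = Vmax/α with α = 1 + [I]/Ki.
α = Vmax/Vmax,app = 121/70.5 = 1.716.
Since α = 1 + [I]/Ki, [I]/Ki = 1.716 − 1 = 0.7163 and Ki = 0.0377/0.7163 = 0.0526 μM.

0.0526 μM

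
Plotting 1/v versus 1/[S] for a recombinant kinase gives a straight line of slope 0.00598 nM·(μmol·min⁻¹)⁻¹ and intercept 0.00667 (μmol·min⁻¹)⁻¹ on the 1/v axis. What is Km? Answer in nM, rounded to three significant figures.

0.897 nM

y-intercept = 1/Vmax ⇒ Vmax = 150 μmol·min⁻¹; slope = Km/Vmax ⇒ Km = slope × Vmax.
Km = 0.00598 × 150 = 0.897 nM.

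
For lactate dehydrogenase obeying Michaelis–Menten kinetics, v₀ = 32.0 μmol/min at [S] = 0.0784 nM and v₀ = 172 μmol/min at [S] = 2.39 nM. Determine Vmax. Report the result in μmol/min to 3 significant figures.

202 μmol/min

From v = Vmax[S]/(Km+[S]), each point gives Vmax = v(Km+[S])/[S].
Equating: 32.0(Km+0.0784)/0.0784 = 172(Km+2.39)/2.39.
408.2·Km + 32.0 = 71.97·Km + 172, so (408.2 − 71.97)·Km = 172 − 32.0.
Km = 140.0/336.2 = 0.416 nM; then Vmax = 32.0(0.416+0.0784)/0.0784 = 202 μmol/min.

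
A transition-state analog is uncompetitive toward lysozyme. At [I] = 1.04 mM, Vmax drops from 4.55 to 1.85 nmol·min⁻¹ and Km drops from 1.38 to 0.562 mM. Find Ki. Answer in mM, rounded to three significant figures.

Uncompetitive: Vmax,app = Vmax/α (and Km,app = Km/α) with α = 1 + [I]/Ki.
α = Vmax/Vmax,app = 4.55/1.85 = 2.459.
Ki = [I]/(α − 1) = 1.04/1.459 = 0.713 mM.

0.713 mM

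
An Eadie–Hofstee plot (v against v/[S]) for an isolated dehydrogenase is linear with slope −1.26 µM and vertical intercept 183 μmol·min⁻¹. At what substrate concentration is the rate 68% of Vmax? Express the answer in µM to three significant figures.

2.68 µM

The Eadie–Hofstee slope gives Km = 1.26 µM (slope = −Km).
v/Vmax = [S]/(Km+[S]) = 0.68 ⇒ [S] = Km·0.68/(1−0.68) = 1.26 × 2.125 = 2.68 µM.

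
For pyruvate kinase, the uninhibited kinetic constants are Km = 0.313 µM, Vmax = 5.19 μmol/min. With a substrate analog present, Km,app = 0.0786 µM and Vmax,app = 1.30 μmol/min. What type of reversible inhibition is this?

Both Km and Vmax decrease by the same factor (~3.98-fold) — characteristic of uncompetitive inhibition.

uncompetitive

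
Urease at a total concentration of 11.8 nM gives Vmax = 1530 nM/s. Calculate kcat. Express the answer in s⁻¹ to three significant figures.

kcat = Vmax/[E]total = 1530 nM/s / 11.8 nM = 130 s⁻¹.

130 s⁻¹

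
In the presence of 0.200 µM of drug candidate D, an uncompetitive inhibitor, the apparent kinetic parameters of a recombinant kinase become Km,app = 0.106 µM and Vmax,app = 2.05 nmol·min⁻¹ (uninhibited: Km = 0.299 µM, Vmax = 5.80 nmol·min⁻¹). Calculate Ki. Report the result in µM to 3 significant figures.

0.109 µM

Uncompetitive: Vmax,app = Vmax/α (and Km,app = Km/α) with α = 1 + [I]/Ki.
α = Vmax/Vmax,app = 5.80/2.05 = 2.829.
Since α = 1 + [I]/Ki, [I]/Ki = 2.829 − 1 = 1.829 and Ki = 0.200/1.829 = 0.109 µM.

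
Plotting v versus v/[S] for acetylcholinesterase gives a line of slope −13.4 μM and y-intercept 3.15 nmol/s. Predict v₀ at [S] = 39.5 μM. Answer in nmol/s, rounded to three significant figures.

2.35 nmol/s

In the Eadie–Hofstee form v = Vmax − Km·(v/[S]), the slope is −Km and the intercept is Vmax, so Km = 13.4 μM and Vmax = 3.15 nmol/s.
v = 3.15 × 39.5/(13.4 + 39.5) = 2.35 nmol/s.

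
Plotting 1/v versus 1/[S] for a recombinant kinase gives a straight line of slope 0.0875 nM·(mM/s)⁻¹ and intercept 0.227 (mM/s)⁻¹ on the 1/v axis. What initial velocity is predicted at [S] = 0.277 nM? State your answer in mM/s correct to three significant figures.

1.84 mM/s

The y-intercept is 1/Vmax, so Vmax = 1/0.227 = 4.41 mM/s.
The slope is Km/Vmax, so Km = 0.0875 × 4.41 = 0.385 nM.
Then v = 4.41 × 0.277/(0.385 + 0.277) = 1.84 mM/s.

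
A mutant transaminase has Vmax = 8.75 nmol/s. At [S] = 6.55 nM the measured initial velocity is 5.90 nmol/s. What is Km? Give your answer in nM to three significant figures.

v/Vmax = 5.90/8.75 = 0.6743 = [S]/(Km+[S]).
So Km + [S] = [S]/0.6743 = 9.714 nM, giving Km = 9.714 − 6.55 = 3.16 nM.

3.16 nM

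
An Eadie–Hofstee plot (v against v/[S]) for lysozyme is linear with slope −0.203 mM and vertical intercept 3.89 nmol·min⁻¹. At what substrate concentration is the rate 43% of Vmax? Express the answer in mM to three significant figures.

0.153 mM

The Eadie–Hofstee slope gives Km = 0.203 mM (slope = −Km).
v/Vmax = [S]/(Km+[S]) = 0.43 ⇒ [S] = Km·0.43/(1−0.43) = 0.203 × 0.7544 = 0.153 mM.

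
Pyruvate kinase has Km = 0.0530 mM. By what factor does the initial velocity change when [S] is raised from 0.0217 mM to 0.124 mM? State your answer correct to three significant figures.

2.41

Since Vmax cancels, v₂/v₁ = [S]₂(Km+[S]₁) / [S]₁(Km+[S]₂).
= 0.124×(0.0530+0.0217) / (0.0217×(0.0530+0.124)) = 0.009263/0.003841 = 2.41.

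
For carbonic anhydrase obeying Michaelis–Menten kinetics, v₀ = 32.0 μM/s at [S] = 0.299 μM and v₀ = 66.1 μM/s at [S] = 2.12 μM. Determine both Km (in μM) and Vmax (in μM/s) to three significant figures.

Km = 0.450 μM; Vmax = 80.1 μM/s

In reciprocal form, 1/v = (Km/Vmax)·(1/[S]) + 1/Vmax. The two points give (1/[S], 1/v) = (3.344, 0.03125) and (0.4717, 0.01513).
Slope = (0.03125 − 0.01513)/(3.344 − 0.4717) = 0.005612; intercept = 0.03125 − 0.005612×3.344 = 0.01248.
Vmax = 1/intercept = 80.1 μM/s; Km = slope × Vmax = 0.005612 × 80.1 = 0.450 μM.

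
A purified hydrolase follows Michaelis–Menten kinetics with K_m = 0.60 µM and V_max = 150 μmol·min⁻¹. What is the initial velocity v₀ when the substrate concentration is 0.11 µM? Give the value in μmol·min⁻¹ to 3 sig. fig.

v = Vmax·[S]/(Km + [S]) = 150 × 0.11 / (0.60 + 0.11)
  = 16.50 / 0.7100 = 23.2 μmol·min⁻¹.

23.2 μmol·min⁻¹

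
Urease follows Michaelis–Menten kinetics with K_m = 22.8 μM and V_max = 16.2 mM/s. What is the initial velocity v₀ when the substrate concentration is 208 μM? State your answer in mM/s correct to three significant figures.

v = Vmax·[S]/(Km + [S]) = 16.2 × 208 / (22.8 + 208)
  = 3370 / 230.8 = 14.6 mM/s.

14.6 mM/s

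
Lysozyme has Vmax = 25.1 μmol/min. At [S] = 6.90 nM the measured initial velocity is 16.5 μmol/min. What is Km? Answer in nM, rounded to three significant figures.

From v = Vmax[S]/(Km+[S]), Km = [S](Vmax − v)/v.
Km = 6.90 × (25.1 − 16.5) / 16.5 = 59.34/16.5 = 3.60 nM.

3.60 nM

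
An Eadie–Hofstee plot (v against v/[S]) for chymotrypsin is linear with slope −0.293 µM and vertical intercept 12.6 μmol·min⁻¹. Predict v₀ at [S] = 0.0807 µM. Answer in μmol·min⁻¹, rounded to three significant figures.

2.72 μmol·min⁻¹

In the Eadie–Hofstee form v = Vmax − Km·(v/[S]), the slope is −Km and the intercept is Vmax, so Km = 0.293 µM and Vmax = 12.6 μmol·min⁻¹.
v = 12.6 × 0.0807/(0.293 + 0.0807) = 2.72 μmol·min⁻¹.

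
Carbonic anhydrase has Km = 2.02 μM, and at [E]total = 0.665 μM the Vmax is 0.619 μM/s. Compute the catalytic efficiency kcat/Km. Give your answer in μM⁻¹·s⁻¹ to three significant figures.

0.461 μM⁻¹·s⁻¹

kcat = Vmax/[E]total = 0.619/0.665 = 0.931 s⁻¹.
kcat/Km = 0.931/2.02 = 0.461 μM⁻¹·s⁻¹.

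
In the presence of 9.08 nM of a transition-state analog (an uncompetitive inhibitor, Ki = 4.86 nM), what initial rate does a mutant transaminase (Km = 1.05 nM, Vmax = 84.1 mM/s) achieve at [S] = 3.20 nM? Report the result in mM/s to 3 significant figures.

26.3 mM/s

α = 1 + [I]/Ki = 1 + 9.08/4.86 = 2.868.
For an uncompetitive inhibitor, both parameters are divided by α, giving Vmax/α and Km/α: Km,app = 0.366 nM, Vmax,app = 29.3 mM/s.
v = Vmax,app·[S]/(Km,app + [S]) = 29.3 × 3.20/(0.366 + 3.20) = 26.3 mM/s.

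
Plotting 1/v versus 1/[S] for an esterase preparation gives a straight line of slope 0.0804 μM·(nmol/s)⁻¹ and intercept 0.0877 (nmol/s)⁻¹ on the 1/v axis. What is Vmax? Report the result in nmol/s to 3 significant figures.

The y-intercept of a Lineweaver–Burk plot equals 1/Vmax, so Vmax = 1/0.0877 = 11.4 nmol/s.

11.4 nmol/s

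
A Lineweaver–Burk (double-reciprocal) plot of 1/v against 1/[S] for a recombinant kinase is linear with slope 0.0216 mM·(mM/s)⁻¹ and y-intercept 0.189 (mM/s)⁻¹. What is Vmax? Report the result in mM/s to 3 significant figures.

The y-intercept of a Lineweaver–Burk plot equals 1/Vmax, so Vmax = 1/0.189 = 5.29 mM/s.

5.29 mM/s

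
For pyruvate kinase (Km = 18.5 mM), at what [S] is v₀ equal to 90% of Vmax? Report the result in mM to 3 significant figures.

167 mM

v/Vmax = [S]/(Km+[S]) = 0.9, so [S] = Km·0.9/(1 − 0.9) = 18.5 × 9.000.
[S] = 167 mM.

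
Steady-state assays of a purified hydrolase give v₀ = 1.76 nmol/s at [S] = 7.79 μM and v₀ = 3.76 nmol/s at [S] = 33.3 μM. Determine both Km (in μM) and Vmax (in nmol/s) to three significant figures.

From v = Vmax[S]/(Km+[S]), each point gives Vmax = v(Km+[S])/[S].
Equating: 1.76(Km+7.79)/7.79 = 3.76(Km+33.3)/33.3.
0.2259·Km + 1.76 = 0.1129·Km + 3.76, so (0.2259 − 0.1129)·Km = 3.76 − 1.76.
Km = 2.000/0.1130 = 17.7 μM; then Vmax = 1.76(17.7+7.79)/7.79 = 5.76 nmol/s.

Km = 17.7 μM; Vmax = 5.76 nmol/s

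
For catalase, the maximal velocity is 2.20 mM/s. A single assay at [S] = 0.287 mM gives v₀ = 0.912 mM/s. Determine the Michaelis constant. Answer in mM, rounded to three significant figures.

From v = Vmax[S]/(Km+[S]), Km = [S](Vmax − v)/v.
Km = 0.287 × (2.20 − 0.912) / 0.912 = 0.3697/0.912 = 0.405 mM.

0.405 mM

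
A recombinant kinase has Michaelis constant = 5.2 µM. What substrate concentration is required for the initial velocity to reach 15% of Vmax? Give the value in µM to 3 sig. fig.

0.918 µM

v/Vmax = [S]/(Km+[S]) = 0.15, so [S] = Km·0.15/(1 − 0.15) = 5.2 × 0.1765.
[S] = 0.918 µM.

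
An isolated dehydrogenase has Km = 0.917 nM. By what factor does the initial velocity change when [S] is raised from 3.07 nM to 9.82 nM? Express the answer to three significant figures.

1.19

Since Vmax cancels, v₂/v₁ = [S]₂(Km+[S]₁) / [S]₁(Km+[S]₂).
= 9.82×(0.917+3.07) / (3.07×(0.917+9.82)) = 39.15/32.96 = 1.19.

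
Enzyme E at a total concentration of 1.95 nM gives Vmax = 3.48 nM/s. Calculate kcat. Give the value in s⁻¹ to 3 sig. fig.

kcat = Vmax/[E]total = 3.48 nM/s / 1.95 nM = 1.78 s⁻¹.

1.78 s⁻¹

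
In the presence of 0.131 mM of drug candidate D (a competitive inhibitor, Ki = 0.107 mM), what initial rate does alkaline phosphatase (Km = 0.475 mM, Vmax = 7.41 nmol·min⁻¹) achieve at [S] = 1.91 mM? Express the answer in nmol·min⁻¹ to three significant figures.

4.77 nmol·min⁻¹

α = 1 + [I]/Ki = 1 + 0.131/0.107 = 2.224.
For a competitive inhibitor, Vmax is unchanged and the apparent Km becomes α·Km: Km,app = 1.06 mM, Vmax,app = 7.41 nmol·min⁻¹.
v = Vmax,app·[S]/(Km,app + [S]) = 7.41 × 1.91/(1.06 + 1.91) = 4.77 nmol·min⁻¹.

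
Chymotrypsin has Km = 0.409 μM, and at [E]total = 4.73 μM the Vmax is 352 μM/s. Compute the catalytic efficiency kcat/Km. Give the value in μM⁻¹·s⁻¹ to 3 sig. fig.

kcat = Vmax/[E]total = 352/4.73 = 74.4 s⁻¹.
kcat/Km = 74.4/0.409 = 182 μM⁻¹·s⁻¹.

182 μM⁻¹·s⁻¹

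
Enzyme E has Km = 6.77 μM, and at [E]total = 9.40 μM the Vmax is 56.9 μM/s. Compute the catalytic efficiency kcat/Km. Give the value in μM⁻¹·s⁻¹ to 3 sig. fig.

0.894 μM⁻¹·s⁻¹

kcat = Vmax/[E]total = 56.9/9.40 = 6.05 s⁻¹.
kcat/Km = 6.05/6.77 = 0.894 μM⁻¹·s⁻¹.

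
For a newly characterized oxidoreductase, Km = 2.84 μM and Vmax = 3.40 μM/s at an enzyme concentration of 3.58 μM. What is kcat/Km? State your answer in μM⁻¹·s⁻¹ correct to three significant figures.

0.334 μM⁻¹·s⁻¹

kcat = Vmax/[E]total = 3.40/3.58 = 0.950 s⁻¹.
kcat/Km = 0.950/2.84 = 0.334 μM⁻¹·s⁻¹.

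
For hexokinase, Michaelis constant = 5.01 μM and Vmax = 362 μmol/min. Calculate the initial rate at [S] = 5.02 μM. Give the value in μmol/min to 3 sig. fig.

181 μmol/min

[S]/(Km+[S]) = 5.02/10.03 = 0.5005, the fractional saturation.
v = 0.5005 × Vmax = 0.5005 × 362 = 181 μmol/min.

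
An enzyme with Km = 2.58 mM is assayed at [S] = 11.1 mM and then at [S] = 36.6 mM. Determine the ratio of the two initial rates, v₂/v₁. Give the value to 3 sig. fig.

1.15

The fractional saturations are [S]/(Km+[S]) = 11.1/13.68 = 0.8114 and 36.6/39.18 = 0.9342.
v₂/v₁ is just their ratio: 0.9342/0.8114 = 1.15.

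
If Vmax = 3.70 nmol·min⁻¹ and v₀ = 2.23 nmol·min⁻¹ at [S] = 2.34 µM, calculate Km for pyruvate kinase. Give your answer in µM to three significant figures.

From v = Vmax[S]/(Km+[S]), Km = [S](Vmax − v)/v.
Km = 2.34 × (3.70 − 2.23) / 2.23 = 3.440/2.23 = 1.54 µM.

1.54 µM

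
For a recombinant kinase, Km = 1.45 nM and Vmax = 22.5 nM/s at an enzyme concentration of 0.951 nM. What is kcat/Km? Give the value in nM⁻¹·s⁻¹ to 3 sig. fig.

16.3 nM⁻¹·s⁻¹

kcat = Vmax/[E]total = 22.5/0.951 = 23.7 s⁻¹.
kcat/Km = 23.7/1.45 = 16.3 nM⁻¹·s⁻¹.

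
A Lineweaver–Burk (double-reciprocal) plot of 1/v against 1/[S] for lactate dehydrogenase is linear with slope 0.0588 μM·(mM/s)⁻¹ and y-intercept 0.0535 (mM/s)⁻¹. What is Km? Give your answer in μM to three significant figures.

1.10 μM

y-intercept = 1/Vmax ⇒ Vmax = 18.7 mM/s; slope = Km/Vmax ⇒ Km = slope × Vmax.
Km = 0.0588 × 18.7 = 1.10 μM.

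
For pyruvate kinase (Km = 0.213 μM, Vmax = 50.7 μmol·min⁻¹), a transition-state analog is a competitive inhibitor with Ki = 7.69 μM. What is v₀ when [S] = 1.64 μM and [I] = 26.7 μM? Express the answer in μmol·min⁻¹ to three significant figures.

α = 1 + [I]/Ki = 1 + 26.7/7.69 = 4.472.
For a competitive inhibitor, Vmax is unchanged and the apparent Km becomes α·Km: Km,app = 0.953 μM, Vmax,app = 50.7 μmol·min⁻¹.
v = Vmax,app·[S]/(Km,app + [S]) = 50.7 × 1.64/(0.953 + 1.64) = 32.1 μmol·min⁻¹.

32.1 μmol·min⁻¹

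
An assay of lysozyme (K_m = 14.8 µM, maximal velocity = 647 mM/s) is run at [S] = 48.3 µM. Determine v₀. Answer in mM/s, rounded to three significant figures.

[S]/(Km+[S]) = 48.3/63.10 = 0.7655, the fractional saturation.
v = 0.7655 × Vmax = 0.7655 × 647 = 495 mM/s.

495 mM/s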